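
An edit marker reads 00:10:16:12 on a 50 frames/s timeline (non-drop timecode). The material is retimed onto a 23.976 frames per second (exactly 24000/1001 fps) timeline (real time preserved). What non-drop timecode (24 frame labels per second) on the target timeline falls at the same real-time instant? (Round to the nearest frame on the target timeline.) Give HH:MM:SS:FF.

Source frame index: (0×3600 + 10×60 + 16) × 50 + 12 = 30812.
Real time: 30812 / (50) = 15406/25 s.
Target frame: (15406/25) × (24000/1001) = 14789760/1001 ≈ 14774.985 → 14775.
At 24 labels/s: frame 14775 → 00:10:15:15.

00:10:15:15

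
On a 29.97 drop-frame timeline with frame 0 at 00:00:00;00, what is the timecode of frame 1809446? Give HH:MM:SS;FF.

16:46:15;08

Each 10-minute DF block holds 10 × 60 × 30 − 9 × 2 = 17982 frames. 1809446 ÷ 17982 → 100 full blocks, remainder 11246.
Within the partial block the first minute is 1800 frames and each further minute 1798, so 6 further minute boundaries passed. Total skipped labels = 18 × 100 + 2 × 6 = 1812.
Non-drop label index = 1809446 + 1812 = 1811258; at 30 labels/s that is 16:46:15:08, i.e. DF 16:46:15;08.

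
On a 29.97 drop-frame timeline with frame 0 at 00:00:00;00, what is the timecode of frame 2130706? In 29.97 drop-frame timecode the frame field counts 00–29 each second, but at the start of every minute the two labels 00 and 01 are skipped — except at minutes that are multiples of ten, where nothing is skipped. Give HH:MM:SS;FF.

Each 10-minute DF block holds 10 × 60 × 30 − 9 × 2 = 17982 frames. 2130706 ÷ 17982 → 118 full blocks, remainder 8830.
Within the partial block the first minute is 1800 frames and each further minute 1798, so 4 further minute boundaries passed. Total skipped labels = 18 × 118 + 2 × 4 = 2132.
Non-drop label index = 2130706 + 2132 = 2132838; at 30 labels/s that is 19:44:54:18, i.e. DF 19:44:54;18.

19:44:54;18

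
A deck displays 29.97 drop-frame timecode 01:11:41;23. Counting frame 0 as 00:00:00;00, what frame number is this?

Complete 10-minute blocks: 7, each 17982 frames → 125874.
Remaining 1 whole minute in the current block: 1800 + 0 × 1798 = 1800 frames.
Within the current minute: 41 × 30 + 23 − 2 = 1251 (labels ;00/;01 skipped at this minute). Total = 125874 + 1800 + 1251 = 128925.

128925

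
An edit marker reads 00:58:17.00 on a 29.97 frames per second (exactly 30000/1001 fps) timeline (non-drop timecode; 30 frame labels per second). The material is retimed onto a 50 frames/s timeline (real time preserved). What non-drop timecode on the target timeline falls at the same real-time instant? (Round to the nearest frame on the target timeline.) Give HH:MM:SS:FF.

Source frame index: (0×3600 + 58×60 + 17) × 30 + 0 = 104910.
Real time: 104910 / (30000/1001) = 3500497/1000 s.
Target frame: (3500497/1000) × (50) = 3500497/20 ≈ 175024.850 → 175025.
At 50 labels/s: frame 175025 → 00:58:20:25.

00:58:20:25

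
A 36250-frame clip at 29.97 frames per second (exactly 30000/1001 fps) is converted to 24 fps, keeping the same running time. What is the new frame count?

29029 frames

Target frames = source frames × (target rate / source rate) = 36250 × (24)/(30000/1001) = 36250 × 1001/1250 = 29029.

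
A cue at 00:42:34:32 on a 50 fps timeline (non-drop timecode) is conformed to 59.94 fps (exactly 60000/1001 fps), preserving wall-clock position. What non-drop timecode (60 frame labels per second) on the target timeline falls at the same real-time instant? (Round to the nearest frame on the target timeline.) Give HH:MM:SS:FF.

00:42:32:05

Source frame index: (0×3600 + 42×60 + 34) × 50 + 32 = 127732.
Real time: 127732 / (50) = 63866/25 s.
Target frame: (63866/25) × (60000/1001) = 13934400/91 ≈ 153125.275 → 153125.
At 60 labels/s: frame 153125 → 00:42:32:05.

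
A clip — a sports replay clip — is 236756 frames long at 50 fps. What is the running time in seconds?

4735.12 seconds

Running time = 236756 / (50) = 4735.12 s.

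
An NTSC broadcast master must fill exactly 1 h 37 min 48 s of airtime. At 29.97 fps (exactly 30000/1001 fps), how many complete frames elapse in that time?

175864 frames

1 h 37 min 48 s = 5868 s.
Frames = 5868 × 30000/1001 = 176040000/1001 ≈ 175864.1359.
Complete frames: 175864.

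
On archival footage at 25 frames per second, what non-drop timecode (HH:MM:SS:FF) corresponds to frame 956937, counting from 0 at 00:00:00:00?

956937 ÷ 25 = 38277 full seconds, remainder 12 frames.
38277 s = 10 h 37 min 57 s.
Timecode: 10:37:57:12.

10:37:57:12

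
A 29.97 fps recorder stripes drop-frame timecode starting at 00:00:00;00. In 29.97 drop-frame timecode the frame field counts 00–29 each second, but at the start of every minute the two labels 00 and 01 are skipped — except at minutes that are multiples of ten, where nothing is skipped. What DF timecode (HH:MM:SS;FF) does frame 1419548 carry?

13:09:25;20

Ten DF minutes hold 17982 frames, so frame 1419548 lies in block 78 (frames 1402596–1420577) with 16952 frames into that block.
The block's first minute is 1800 frames and the rest 1798 each; 16952 frames reaches minute 9, so 78 × 18 + 9 × 2 = 1422 labels have been skipped so far.
Adding those back, label number 1419548 + 1422 = 1420970 at 30 labels/s is 47365 s + 20 f = 13 h 9 min 25 s frame 20, i.e. 13:09:25;20.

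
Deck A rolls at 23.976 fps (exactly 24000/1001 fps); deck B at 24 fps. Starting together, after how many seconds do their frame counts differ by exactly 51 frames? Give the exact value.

The gap grows by |24 − 24000/1001| = 24/1001 frames per second.
Time for a 51-frame gap: 51 ÷ (24/1001) = 2127.125 s.

2127.125 seconds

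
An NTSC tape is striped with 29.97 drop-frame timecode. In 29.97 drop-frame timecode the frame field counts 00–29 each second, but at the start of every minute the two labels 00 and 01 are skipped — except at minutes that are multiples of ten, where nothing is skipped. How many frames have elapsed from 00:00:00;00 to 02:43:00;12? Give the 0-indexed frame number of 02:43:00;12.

293118

As if non-drop at 30 labels/s: (2 × 3600 + 43 × 60 + 0) × 30 + 12 = 293412.
Minute boundaries passed: 163; those not divisible by 10: 163 − 16 = 147; dropped labels = 2 × 147 = 294.
Actual frame index = 293412 − 294 = 293118.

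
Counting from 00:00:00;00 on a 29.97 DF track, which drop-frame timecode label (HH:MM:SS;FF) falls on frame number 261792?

02:25:35;04

Ten DF minutes hold 17982 frames, so frame 261792 lies in block 14 (frames 251748–269729) with 10044 frames into that block.
The block's first minute is 1800 frames and the rest 1798 each; 10044 frames reaches minute 5, so 14 × 18 + 5 × 2 = 262 labels have been skipped so far.
Adding those back, label number 261792 + 262 = 262054 at 30 labels/s is 8735 s + 4 f = 2 h 25 min 35 s frame 4, i.e. 02:25:35;04.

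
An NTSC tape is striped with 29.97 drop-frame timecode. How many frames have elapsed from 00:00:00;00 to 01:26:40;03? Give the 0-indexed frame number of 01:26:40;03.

Complete 10-minute blocks: 8, each 17982 frames → 143856.
Remaining 6 whole minutes in the current block: 1800 + 5 × 1798 = 10790 frames.
Within the current minute: 40 × 30 + 3 − 2 = 1201 (labels ;00/;01 skipped at this minute). Total = 143856 + 10790 + 1201 = 155847.

155847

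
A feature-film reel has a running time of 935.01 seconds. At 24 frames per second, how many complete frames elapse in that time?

22440 frames

Frames = 935.01 × 24 = 561006/25 ≈ 22440.2400.
Complete frames: 22440.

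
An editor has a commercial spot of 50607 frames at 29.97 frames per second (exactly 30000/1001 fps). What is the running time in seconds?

1688.5869 seconds

Running time = 50607 / (30000/1001) = 1688.5869 s.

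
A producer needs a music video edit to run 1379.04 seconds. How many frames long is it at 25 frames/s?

Frames = 1379.04 × 25 = 34476.

34476 frames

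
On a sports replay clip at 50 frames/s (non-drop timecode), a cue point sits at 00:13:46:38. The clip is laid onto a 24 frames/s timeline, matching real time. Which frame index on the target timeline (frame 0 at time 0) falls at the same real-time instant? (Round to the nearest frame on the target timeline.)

Source frame index: (0×3600 + 13×60 + 46) × 50 + 38 = 41338.
Real time: 41338 / (50) = 20669/25 s.
Target frame: (20669/25) × (24) = 496056/25 ≈ 19842.240 → 19842.

frame 19842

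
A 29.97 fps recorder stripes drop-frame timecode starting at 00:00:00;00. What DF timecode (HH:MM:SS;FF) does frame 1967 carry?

00:01:05;19

Ten DF minutes hold 17982 frames, so frame 1967 lies in block 0 (frames 0–17981) with 1967 frames into that block.
The block's first minute is 1800 frames and the rest 1798 each; 1967 frames reaches minute 1, so 0 × 18 + 1 × 2 = 2 labels have been skipped so far.
Adding those back, label number 1967 + 2 = 1969 at 30 labels/s is 65 s + 19 f = 0 h 1 min 5 s frame 19, i.e. 00:01:05;19.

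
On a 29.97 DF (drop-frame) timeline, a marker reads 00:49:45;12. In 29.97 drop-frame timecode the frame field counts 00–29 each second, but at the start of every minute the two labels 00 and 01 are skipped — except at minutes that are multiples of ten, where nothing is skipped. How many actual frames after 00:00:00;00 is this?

89472

Complete 10-minute blocks: 4, each 17982 frames → 71928.
Remaining 9 whole minutes in the current block: 1800 + 8 × 1798 = 16184 frames.
Within the current minute: 45 × 30 + 12 − 2 = 1360 (labels ;00/;01 skipped at this minute). Total = 71928 + 16184 + 1360 = 89472.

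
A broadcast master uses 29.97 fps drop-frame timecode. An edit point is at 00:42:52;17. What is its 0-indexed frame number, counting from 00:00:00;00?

77101

Complete 10-minute blocks: 4, each 17982 frames → 71928.
Remaining 2 whole minutes in the current block: 1800 + 1 × 1798 = 3598 frames.
Within the current minute: 52 × 30 + 17 − 2 = 1575 (labels ;00/;01 skipped at this minute). Total = 71928 + 3598 + 1575 = 77101.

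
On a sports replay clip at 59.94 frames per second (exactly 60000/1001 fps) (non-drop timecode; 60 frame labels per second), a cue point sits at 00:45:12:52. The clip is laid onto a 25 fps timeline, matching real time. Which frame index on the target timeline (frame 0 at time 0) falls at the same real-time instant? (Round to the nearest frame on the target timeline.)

Source frame index: (0×3600 + 45×60 + 12) × 60 + 52 = 162772.
Real time: 162772 / (60000/1001) = 40733693/15000 s.
Target frame: (40733693/15000) × (25) = 40733693/600 ≈ 67889.488 → 67889.

frame 67889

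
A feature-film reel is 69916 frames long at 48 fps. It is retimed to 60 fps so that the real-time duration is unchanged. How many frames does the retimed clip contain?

87395 frames

Target frames = source frames × (target rate / source rate) = 69916 × (60)/(48) = 69916 × 5/4 = 87395.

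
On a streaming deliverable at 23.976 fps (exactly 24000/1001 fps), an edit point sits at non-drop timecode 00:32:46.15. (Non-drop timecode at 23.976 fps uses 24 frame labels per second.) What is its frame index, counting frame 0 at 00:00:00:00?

Total seconds to the label: (0 × 3600 + 32 × 60 + 46) = 1966.
Frame index = 1966 × 24 + 15 = 47199.

frame 47199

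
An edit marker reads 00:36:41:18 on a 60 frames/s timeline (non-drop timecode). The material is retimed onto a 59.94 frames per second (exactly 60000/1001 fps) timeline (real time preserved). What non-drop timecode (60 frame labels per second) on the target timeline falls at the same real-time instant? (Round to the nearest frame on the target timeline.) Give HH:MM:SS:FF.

Source frame index: (0×3600 + 36×60 + 41) × 60 + 18 = 132078.
Real time: 132078 / (60) = 22013/10 s.
Target frame: (22013/10) × (60000/1001) = 132078000/1001 ≈ 131946.054 → 131946.
At 60 labels/s: frame 131946 → 00:36:39:06.

00:36:39:06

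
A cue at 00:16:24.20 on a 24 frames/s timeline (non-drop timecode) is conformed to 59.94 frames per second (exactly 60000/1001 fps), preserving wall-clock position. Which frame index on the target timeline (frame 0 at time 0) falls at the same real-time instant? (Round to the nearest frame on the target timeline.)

frame 59031

Source frame index: (0×3600 + 16×60 + 24) × 24 + 20 = 23636.
Real time: 23636 / (24) = 5909/6 s.
Target frame: (5909/6) × (60000/1001) = 59090000/1001 ≈ 59030.969 → 59031.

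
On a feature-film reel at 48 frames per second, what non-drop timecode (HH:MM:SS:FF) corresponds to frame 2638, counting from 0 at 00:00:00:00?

00:00:54:46

2638 ÷ 48 = 54 full seconds, remainder 46 frames.
54 s = 0 h 0 min 54 s.
Timecode: 00:00:54:46.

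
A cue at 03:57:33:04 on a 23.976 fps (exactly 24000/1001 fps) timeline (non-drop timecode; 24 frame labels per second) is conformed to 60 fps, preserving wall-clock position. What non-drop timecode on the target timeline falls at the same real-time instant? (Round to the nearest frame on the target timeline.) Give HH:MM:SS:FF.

Source frame index: (3×3600 + 57×60 + 33) × 24 + 4 = 342076.
Real time: 342076 / (24000/1001) = 85604519/6000 s.
Target frame: (85604519/6000) × (60) = 85604519/100 ≈ 856045.190 → 856045.
At 60 labels/s: frame 856045 → 03:57:47:25.

03:57:47:25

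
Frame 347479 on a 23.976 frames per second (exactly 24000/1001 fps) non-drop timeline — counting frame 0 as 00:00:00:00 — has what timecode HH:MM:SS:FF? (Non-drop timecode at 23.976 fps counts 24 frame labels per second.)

04:01:18:07

347479 ÷ 24 = 14478 full seconds, remainder 7 frames.
14478 s = 4 h 1 min 18 s.
Timecode: 04:01:18:07.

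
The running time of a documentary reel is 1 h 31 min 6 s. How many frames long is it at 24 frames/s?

1 h 31 min 6 s = 5466 s.
Frames = 5466 × 24 = 131184.

131184 frames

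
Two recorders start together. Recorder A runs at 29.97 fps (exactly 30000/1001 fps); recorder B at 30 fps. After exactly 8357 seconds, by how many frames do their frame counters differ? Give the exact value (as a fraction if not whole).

A emits 30000/1001 × 8357 = 250710000/1001 frames; B emits 30 × 8357 = 250710.
Difference = 250710/1001 frames (≈ 250.4595); B is ahead of A.

250710/1001 frames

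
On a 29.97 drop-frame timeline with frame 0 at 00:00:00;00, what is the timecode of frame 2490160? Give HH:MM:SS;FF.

23:04:48;12

Ten DF minutes hold 17982 frames, so frame 2490160 lies in block 138 (frames 2481516–2499497) with 8644 frames into that block.
The block's first minute is 1800 frames and the rest 1798 each; 8644 frames reaches minute 4, so 138 × 18 + 4 × 2 = 2492 labels have been skipped so far.
Adding those back, label number 2490160 + 2492 = 2492652 at 30 labels/s is 83088 s + 12 f = 23 h 4 min 48 s frame 12, i.e. 23:04:48;12.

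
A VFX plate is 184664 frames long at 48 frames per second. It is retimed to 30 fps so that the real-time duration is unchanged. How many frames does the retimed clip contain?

Target frames = source frames × (target rate / source rate) = 184664 × (30)/(48) = 184664 × 5/8 = 115415.

115415 frames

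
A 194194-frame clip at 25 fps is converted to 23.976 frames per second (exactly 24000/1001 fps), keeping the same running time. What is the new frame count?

Target frames = source frames × (target rate / source rate) = 194194 × (24000/1001)/(25) = 194194 × 960/1001 = 186240.

186240 frames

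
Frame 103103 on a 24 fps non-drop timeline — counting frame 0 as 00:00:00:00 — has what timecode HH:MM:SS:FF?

103103 ÷ 24 = 4295 full seconds, remainder 23 frames.
4295 s = 1 h 11 min 35 s.
Timecode: 01:11:35:23.

01:11:35:23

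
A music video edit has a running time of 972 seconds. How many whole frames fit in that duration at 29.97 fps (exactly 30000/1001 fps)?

29130 frames

Frames = 972 × 30000/1001 = 29160000/1001 ≈ 29130.8691.
Complete frames: 29130.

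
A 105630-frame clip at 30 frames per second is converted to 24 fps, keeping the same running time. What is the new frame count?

Frames at target rate = 105630 × (24) / (30) = 84504.

84504 frames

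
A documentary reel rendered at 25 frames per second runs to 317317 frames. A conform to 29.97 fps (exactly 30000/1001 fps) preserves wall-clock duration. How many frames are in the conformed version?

380400 frames

Target frames = source frames × (target rate / source rate) = 317317 × (30000/1001)/(25) = 317317 × 1200/1001 = 380400.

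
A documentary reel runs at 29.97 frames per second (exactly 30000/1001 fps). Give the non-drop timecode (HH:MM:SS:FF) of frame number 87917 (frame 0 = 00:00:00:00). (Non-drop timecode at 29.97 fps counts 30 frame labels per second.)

00:48:50:17

87917 ÷ 30 = 2930 full seconds, remainder 17 frames.
2930 s = 0 h 48 min 50 s.
Timecode: 00:48:50:17.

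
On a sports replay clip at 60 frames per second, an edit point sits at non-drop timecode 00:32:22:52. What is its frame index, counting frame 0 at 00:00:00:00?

Total seconds to the label: (0 × 3600 + 32 × 60 + 22) = 1942.
Frame index = 1942 × 60 + 52 = 116572.

frame 116572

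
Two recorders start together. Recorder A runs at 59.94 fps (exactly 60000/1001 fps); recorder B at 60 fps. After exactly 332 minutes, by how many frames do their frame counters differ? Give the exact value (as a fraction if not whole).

332 min = 19920 s.
A emits 60000/1001 × 19920 = 1195200000/1001 frames; B emits 60 × 19920 = 1195200.
Difference = 1195200/1001 frames (≈ 1194.0060); B is ahead of A.

1195200/1001 frames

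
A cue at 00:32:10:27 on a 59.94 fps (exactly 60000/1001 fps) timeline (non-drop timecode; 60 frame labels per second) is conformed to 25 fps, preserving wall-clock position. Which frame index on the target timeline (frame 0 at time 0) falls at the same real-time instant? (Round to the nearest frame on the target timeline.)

Source frame index: (0×3600 + 32×60 + 10) × 60 + 27 = 115827.
Real time: 115827 / (60000/1001) = 38647609/20000 s.
Target frame: (38647609/20000) × (25) = 38647609/800 ≈ 48309.511 → 48310.

frame 48310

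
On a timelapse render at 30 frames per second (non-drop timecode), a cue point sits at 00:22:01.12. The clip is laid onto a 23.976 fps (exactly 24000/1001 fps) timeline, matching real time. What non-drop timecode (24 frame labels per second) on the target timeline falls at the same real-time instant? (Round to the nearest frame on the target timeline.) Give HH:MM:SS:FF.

Source frame index: (0×3600 + 22×60 + 1) × 30 + 12 = 39642.
Real time: 39642 / (30) = 6607/5 s.
Target frame: (6607/5) × (24000/1001) = 31713600/1001 ≈ 31681.918 → 31682.
At 24 labels/s: frame 31682 → 00:22:00:02.

00:22:00:02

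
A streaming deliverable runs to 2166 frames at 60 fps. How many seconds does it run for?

36.1 seconds

Running time = 2166 / (60) = 36.1 s.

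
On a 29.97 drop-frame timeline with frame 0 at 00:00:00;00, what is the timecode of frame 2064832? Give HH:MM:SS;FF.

Ten DF minutes hold 17982 frames, so frame 2064832 lies in block 114 (frames 2049948–2067929) with 14884 frames into that block.
The block's first minute is 1800 frames and the rest 1798 each; 14884 frames reaches minute 8, so 114 × 18 + 8 × 2 = 2068 labels have been skipped so far.
Adding those back, label number 2064832 + 2068 = 2066900 at 30 labels/s is 68896 s + 20 f = 19 h 8 min 16 s frame 20, i.e. 19:08:16;20.

19:08:16;20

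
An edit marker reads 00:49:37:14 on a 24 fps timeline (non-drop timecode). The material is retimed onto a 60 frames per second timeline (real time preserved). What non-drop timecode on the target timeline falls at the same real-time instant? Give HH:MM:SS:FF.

Source frame index: (0×3600 + 49×60 + 37) × 24 + 14 = 71462.
Real time: 71462 / (24) = 35731/12 s.
Target frame: (35731/12) × (60) = 178655.
At 60 labels/s: frame 178655 → 00:49:37:35.

00:49:37:35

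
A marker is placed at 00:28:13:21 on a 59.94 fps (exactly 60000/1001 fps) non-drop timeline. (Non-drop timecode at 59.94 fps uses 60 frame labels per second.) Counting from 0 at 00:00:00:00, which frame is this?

frame 101601

Total seconds to the label: (0 × 3600 + 28 × 60 + 13) = 1693.
Frame index = 1693 × 60 + 21 = 101601.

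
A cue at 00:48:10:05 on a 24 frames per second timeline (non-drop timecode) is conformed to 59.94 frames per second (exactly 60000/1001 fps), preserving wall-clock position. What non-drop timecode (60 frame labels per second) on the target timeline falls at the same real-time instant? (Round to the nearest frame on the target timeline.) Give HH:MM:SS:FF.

Source frame index: (0×3600 + 48×60 + 10) × 24 + 5 = 69365.
Real time: 69365 / (24) = 69365/24 s.
Target frame: (69365/24) × (60000/1001) = 173412500/1001 ≈ 173239.261 → 173239.
At 60 labels/s: frame 173239 → 00:48:07:19.

00:48:07:19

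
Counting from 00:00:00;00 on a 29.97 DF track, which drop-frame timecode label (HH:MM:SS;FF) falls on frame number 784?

Each 10-minute DF block holds 10 × 60 × 30 − 9 × 2 = 17982 frames. 784 ÷ 17982 → 0 full blocks, remainder 784.
Within the partial block the first minute is 1800 frames and each further minute 1798, so 0 further minute boundaries passed. Total skipped labels = 18 × 0 + 2 × 0 = 0.
Non-drop label index = 784 + 0 = 784; at 30 labels/s that is 00:00:26:04, i.e. DF 00:00:26;04.

00:00:26;04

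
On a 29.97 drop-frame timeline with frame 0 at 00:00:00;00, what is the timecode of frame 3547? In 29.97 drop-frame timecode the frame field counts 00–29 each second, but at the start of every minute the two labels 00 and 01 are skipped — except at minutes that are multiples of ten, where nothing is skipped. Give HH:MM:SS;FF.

Ten DF minutes hold 17982 frames, so frame 3547 lies in block 0 (frames 0–17981) with 3547 frames into that block.
The block's first minute is 1800 frames and the rest 1798 each; 3547 frames reaches minute 1, so 0 × 18 + 1 × 2 = 2 labels have been skipped so far.
Adding those back, label number 3547 + 2 = 3549 at 30 labels/s is 118 s + 9 f = 0 h 1 min 58 s frame 9, i.e. 00:01:58;09.

00:01:58;09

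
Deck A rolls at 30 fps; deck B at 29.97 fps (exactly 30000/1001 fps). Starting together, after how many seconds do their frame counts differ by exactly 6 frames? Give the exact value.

The gap grows by |30000/1001 − 30| = 30/1001 frames per second.
Time for a 6-frame gap: 6 ÷ (30/1001) = 200.2 s.

200.2 seconds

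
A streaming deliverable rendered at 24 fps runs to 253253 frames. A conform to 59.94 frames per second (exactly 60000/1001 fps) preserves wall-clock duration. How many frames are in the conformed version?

Target frames = source frames × (target rate / source rate) = 253253 × (60000/1001)/(24) = 253253 × 2500/1001 = 632500.

632500 frames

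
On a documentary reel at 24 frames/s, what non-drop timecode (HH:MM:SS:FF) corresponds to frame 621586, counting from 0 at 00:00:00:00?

07:11:39:10

621586 ÷ 24 = 25899 full seconds, remainder 10 frames.
25899 s = 7 h 11 min 39 s.
Timecode: 07:11:39:10.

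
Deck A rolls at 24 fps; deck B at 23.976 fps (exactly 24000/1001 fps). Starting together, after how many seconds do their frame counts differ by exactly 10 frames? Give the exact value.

5005/12 seconds

The gap grows by |24000/1001 − 24| = 24/1001 frames per second.
Time for a 10-frame gap: 10 ÷ (24/1001) = 5005/12 s.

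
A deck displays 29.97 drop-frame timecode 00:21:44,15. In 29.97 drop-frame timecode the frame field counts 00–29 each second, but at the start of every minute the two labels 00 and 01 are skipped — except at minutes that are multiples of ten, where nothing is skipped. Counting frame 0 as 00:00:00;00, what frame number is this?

Complete 10-minute blocks: 2, each 17982 frames → 35964.
Remaining 1 whole minute in the current block: 1800 + 0 × 1798 = 1800 frames.
Within the current minute: 44 × 30 + 15 − 2 = 1333 (labels ;00/;01 skipped at this minute). Total = 35964 + 1800 + 1333 = 39097.

39097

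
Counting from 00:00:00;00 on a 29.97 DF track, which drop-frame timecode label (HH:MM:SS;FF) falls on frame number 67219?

Each 10-minute DF block holds 10 × 60 × 30 − 9 × 2 = 17982 frames. 67219 ÷ 17982 → 3 full blocks, remainder 13273.
Within the partial block the first minute is 1800 frames and each further minute 1798, so 7 further minute boundaries passed. Total skipped labels = 18 × 3 + 2 × 7 = 68.
Non-drop label index = 67219 + 68 = 67287; at 30 labels/s that is 00:37:22:27, i.e. DF 00:37:22;27.

00:37:22;27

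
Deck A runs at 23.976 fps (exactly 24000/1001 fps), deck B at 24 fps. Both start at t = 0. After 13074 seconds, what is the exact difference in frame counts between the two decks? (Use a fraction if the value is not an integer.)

A emits 24000/1001 × 13074 = 313776000/1001 frames; B emits 24 × 13074 = 313776.
Difference = 313776/1001 frames (≈ 313.4625); B is ahead of A.

313776/1001 frames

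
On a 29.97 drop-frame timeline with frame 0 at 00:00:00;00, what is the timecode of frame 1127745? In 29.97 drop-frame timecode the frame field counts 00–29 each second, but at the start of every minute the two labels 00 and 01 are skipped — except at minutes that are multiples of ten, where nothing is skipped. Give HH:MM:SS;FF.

Each 10-minute DF block holds 10 × 60 × 30 − 9 × 2 = 17982 frames. 1127745 ÷ 17982 → 62 full blocks, remainder 12861.
Within the partial block the first minute is 1800 frames and each further minute 1798, so 7 further minute boundaries passed. Total skipped labels = 18 × 62 + 2 × 7 = 1130.
Non-drop label index = 1127745 + 1130 = 1128875; at 30 labels/s that is 10:27:09:05, i.e. DF 10:27:09;05.

10:27:09;05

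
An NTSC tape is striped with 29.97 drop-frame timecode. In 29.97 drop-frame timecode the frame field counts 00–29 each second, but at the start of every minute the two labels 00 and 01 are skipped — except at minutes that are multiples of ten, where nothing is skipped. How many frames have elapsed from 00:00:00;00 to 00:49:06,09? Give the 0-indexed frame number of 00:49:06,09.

Complete 10-minute blocks: 4, each 17982 frames → 71928.
Remaining 9 whole minutes in the current block: 1800 + 8 × 1798 = 16184 frames.
Within the current minute: 6 × 30 + 9 − 2 = 187 (labels ;00/;01 skipped at this minute). Total = 71928 + 16184 + 187 = 88299.

88299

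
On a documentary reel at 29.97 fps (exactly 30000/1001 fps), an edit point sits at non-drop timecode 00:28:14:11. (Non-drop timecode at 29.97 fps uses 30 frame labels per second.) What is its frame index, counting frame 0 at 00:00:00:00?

Total seconds to the label: (0 × 3600 + 28 × 60 + 14) = 1694.
Frame index = 1694 × 30 + 11 = 50831.

frame 50831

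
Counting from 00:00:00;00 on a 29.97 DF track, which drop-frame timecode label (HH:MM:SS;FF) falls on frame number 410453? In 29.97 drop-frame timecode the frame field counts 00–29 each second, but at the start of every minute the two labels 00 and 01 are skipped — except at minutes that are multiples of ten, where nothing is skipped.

Each 10-minute DF block holds 10 × 60 × 30 − 9 × 2 = 17982 frames. 410453 ÷ 17982 → 22 full blocks, remainder 14849.
Within the partial block the first minute is 1800 frames and each further minute 1798, so 8 further minute boundaries passed. Total skipped labels = 18 × 22 + 2 × 8 = 412.
Non-drop label index = 410453 + 412 = 410865; at 30 labels/s that is 03:48:15:15, i.e. DF 03:48:15;15.

03:48:15;15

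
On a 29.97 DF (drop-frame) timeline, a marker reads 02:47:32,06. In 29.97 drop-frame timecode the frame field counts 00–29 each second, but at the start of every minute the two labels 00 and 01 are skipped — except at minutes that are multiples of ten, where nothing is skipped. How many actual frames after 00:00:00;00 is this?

301264

As if non-drop at 30 labels/s: (2 × 3600 + 47 × 60 + 32) × 30 + 6 = 301566.
Minute boundaries passed: 167; those not divisible by 10: 167 − 16 = 151; dropped labels = 2 × 151 = 302.
Actual frame index = 301566 − 302 = 301264.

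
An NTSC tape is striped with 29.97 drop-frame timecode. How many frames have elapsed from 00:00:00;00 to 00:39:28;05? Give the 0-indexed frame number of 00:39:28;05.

70973

As if non-drop at 30 labels/s: (0 × 3600 + 39 × 60 + 28) × 30 + 5 = 71045.
Minute boundaries passed: 39; those not divisible by 10: 39 − 3 = 36; dropped labels = 2 × 36 = 72.
Actual frame index = 71045 − 72 = 70973.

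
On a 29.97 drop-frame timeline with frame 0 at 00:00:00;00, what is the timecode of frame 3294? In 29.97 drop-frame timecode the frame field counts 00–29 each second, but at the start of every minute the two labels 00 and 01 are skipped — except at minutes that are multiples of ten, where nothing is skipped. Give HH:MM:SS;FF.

Each 10-minute DF block holds 10 × 60 × 30 − 9 × 2 = 17982 frames. 3294 ÷ 17982 → 0 full blocks, remainder 3294.
Within the partial block the first minute is 1800 frames and each further minute 1798, so 1 further minute boundary passed. Total skipped labels = 18 × 0 + 2 × 1 = 2.
Non-drop label index = 3294 + 2 = 3296; at 30 labels/s that is 00:01:49:26, i.e. DF 00:01:49;26.

00:01:49;26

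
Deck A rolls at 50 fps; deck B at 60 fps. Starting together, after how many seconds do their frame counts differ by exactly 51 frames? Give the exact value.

5.1 seconds

The gap grows by |60 − 50| = 10 frames per second.
Time for a 51-frame gap: 51 ÷ (10) = 5.1 s.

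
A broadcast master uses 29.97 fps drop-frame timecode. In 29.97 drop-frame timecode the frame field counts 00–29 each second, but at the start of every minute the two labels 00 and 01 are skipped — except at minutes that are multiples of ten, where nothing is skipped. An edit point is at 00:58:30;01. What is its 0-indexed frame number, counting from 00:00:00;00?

Complete 10-minute blocks: 5, each 17982 frames → 89910.
Remaining 8 whole minutes in the current block: 1800 + 7 × 1798 = 14386 frames.
Within the current minute: 30 × 30 + 1 − 2 = 899 (labels ;00/;01 skipped at this minute). Total = 89910 + 14386 + 899 = 105195.

105195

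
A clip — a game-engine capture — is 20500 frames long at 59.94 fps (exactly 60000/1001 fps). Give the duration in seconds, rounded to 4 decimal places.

342.0083 seconds

Running time = 20500 × 1001/60000 = 41041/120 s ≈ 342.0083 s.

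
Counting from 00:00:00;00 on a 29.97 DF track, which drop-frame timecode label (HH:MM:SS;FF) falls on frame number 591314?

05:28:50;06

Each 10-minute DF block holds 10 × 60 × 30 − 9 × 2 = 17982 frames. 591314 ÷ 17982 → 32 full blocks, remainder 15890.
Within the partial block the first minute is 1800 frames and each further minute 1798, so 8 further minute boundaries passed. Total skipped labels = 18 × 32 + 2 × 8 = 592.
Non-drop label index = 591314 + 592 = 591906; at 30 labels/s that is 05:28:50:06, i.e. DF 05:28:50;06.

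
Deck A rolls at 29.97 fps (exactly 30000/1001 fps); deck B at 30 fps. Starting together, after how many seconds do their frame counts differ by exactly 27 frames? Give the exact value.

The gap grows by |30 − 30000/1001| = 30/1001 frames per second.
Time for a 27-frame gap: 27 ÷ (30/1001) = 900.9 s.

900.9 seconds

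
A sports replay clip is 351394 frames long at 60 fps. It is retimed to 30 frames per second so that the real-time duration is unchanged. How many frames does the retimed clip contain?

Target frames = source frames × (target rate / source rate) = 351394 × (30)/(60) = 351394 × 1/2 = 175697.

175697 frames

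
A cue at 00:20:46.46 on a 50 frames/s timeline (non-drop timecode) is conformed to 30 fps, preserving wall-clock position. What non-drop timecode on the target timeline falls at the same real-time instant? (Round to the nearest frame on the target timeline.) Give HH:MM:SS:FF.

00:20:46:28

Source frame index: (0×3600 + 20×60 + 46) × 50 + 46 = 62346.
Real time: 62346 / (50) = 31173/25 s.
Target frame: (31173/25) × (30) = 187038/5 ≈ 37407.600 → 37408.
At 30 labels/s: frame 37408 → 00:20:46:28.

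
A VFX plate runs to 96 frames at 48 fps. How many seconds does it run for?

Running time = 96 / (48) = 2 s.

2 seconds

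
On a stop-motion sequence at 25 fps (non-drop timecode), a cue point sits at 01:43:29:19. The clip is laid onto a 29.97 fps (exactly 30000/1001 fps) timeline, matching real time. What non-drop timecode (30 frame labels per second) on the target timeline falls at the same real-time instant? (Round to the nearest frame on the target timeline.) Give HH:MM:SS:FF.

01:43:23:17

Source frame index: (1×3600 + 43×60 + 29) × 25 + 19 = 155244.
Real time: 155244 / (25) = 155244/25 s.
Target frame: (155244/25) × (30000/1001) = 186292800/1001 ≈ 186106.693 → 186107.
At 30 labels/s: frame 186107 → 01:43:23:17.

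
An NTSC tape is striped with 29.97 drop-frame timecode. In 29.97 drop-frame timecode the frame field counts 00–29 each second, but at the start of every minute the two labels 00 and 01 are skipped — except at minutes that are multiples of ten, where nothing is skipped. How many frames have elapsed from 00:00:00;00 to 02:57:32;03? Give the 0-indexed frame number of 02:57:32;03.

319243

As if non-drop at 30 labels/s: (2 × 3600 + 57 × 60 + 32) × 30 + 3 = 319563.
Minute boundaries passed: 177; those not divisible by 10: 177 − 17 = 160; dropped labels = 2 × 160 = 320.
Actual frame index = 319563 − 320 = 319243.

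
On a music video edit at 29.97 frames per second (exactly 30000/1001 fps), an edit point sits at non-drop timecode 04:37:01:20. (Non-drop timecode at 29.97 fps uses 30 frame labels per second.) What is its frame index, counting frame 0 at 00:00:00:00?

498650

Total seconds to the label: (4 × 3600 + 37 × 60 + 1) = 16621.
Frame index = 16621 × 30 + 20 = 498650.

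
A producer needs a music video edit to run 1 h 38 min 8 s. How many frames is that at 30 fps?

176640 frames

1 h 38 min 8 s = 5888 s.
Frames = 5888 × 30 = 176640.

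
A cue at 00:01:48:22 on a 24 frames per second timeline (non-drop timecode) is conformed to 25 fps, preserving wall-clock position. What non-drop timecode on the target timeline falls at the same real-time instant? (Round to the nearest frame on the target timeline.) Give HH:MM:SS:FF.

Source frame index: (0×3600 + 1×60 + 48) × 24 + 22 = 2614.
Real time: 2614 / (24) = 1307/12 s.
Target frame: (1307/12) × (25) = 32675/12 ≈ 2722.917 → 2723.
At 25 labels/s: frame 2723 → 00:01:48:23.

00:01:48:23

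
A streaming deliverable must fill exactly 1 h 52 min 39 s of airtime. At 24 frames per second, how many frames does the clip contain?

1 h 52 min 39 s = 6759 s.
Frames = 6759 × 24 = 162216.

162216 frames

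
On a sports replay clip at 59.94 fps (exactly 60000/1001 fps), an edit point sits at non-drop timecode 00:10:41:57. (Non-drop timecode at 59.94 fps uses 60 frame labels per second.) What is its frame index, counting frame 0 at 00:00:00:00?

38517

Total seconds to the label: (0 × 3600 + 10 × 60 + 41) = 641.
Frame index = 641 × 60 + 57 = 38517.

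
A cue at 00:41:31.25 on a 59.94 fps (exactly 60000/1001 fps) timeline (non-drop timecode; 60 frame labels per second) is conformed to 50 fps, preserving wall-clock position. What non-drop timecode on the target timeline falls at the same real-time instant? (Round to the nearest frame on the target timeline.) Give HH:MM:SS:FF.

00:41:33:45

Source frame index: (0×3600 + 41×60 + 31) × 60 + 25 = 149485.
Real time: 149485 / (60000/1001) = 29926897/12000 s.
Target frame: (29926897/12000) × (50) = 29926897/240 ≈ 124695.404 → 124695.
At 50 labels/s: frame 124695 → 00:41:33:45.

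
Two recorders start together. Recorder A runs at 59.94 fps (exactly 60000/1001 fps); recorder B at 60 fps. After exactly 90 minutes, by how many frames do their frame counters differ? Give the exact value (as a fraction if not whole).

90 min = 5400 s.
A emits 60000/1001 × 5400 = 324000000/1001 frames; B emits 60 × 5400 = 324000.
Difference = 324000/1001 frames (≈ 323.6763); B is ahead of A.

324000/1001 frames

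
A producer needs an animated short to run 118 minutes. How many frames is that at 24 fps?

118 min = 7080 s.
Frames = 7080 × 24 = 169920.

169920 frames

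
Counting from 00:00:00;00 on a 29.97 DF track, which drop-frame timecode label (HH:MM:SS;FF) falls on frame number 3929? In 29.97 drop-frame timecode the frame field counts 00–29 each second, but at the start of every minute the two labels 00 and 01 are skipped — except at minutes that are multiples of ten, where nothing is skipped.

00:02:11;03

Ten DF minutes hold 17982 frames, so frame 3929 lies in block 0 (frames 0–17981) with 3929 frames into that block.
The block's first minute is 1800 frames and the rest 1798 each; 3929 frames reaches minute 2, so 0 × 18 + 2 × 2 = 4 labels have been skipped so far.
Adding those back, label number 3929 + 4 = 3933 at 30 labels/s is 131 s + 3 f = 0 h 2 min 11 s frame 3, i.e. 00:02:11;03.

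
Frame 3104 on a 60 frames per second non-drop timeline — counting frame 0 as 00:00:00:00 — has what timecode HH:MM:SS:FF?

3104 ÷ 60 = 51 full seconds, remainder 44 frames.
51 s = 0 h 0 min 51 s.
Timecode: 00:00:51:44.

00:00:51:44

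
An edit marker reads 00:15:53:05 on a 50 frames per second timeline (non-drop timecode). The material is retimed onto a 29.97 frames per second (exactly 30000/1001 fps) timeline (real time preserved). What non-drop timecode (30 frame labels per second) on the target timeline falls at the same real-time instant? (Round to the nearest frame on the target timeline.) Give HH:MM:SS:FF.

Source frame index: (0×3600 + 15×60 + 53) × 50 + 5 = 47655.
Real time: 47655 / (50) = 9531/10 s.
Target frame: (9531/10) × (30000/1001) = 28593000/1001 ≈ 28564.436 → 28564.
At 30 labels/s: frame 28564 → 00:15:52:04.

00:15:52:04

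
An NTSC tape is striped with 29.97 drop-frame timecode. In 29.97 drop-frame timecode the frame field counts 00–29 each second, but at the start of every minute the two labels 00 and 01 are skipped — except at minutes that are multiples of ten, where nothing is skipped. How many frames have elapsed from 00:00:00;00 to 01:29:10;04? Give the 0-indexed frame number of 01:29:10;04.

As if non-drop at 30 labels/s: (1 × 3600 + 29 × 60 + 10) × 30 + 4 = 160504.
Minute boundaries passed: 89; those not divisible by 10: 89 − 8 = 81; dropped labels = 2 × 81 = 162.
Actual frame index = 160504 − 162 = 160342.

160342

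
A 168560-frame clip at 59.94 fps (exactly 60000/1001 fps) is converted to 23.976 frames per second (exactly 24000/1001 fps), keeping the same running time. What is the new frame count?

67424 frames

Frames at target rate = 168560 × (24000/1001) / (60000/1001) = 67424.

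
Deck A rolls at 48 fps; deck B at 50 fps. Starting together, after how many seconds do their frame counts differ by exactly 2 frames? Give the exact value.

1 seconds

The gap grows by |50 − 48| = 2 frames per second.
Time for a 2-frame gap: 2 ÷ (2) = 1 s.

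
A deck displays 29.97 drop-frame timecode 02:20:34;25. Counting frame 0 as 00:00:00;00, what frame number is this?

Complete 10-minute blocks: 14, each 17982 frames → 251748.
Remaining 0 whole minutes in the current block: 0 frames.
Within the current minute: 34 × 30 + 25 = 1045. Total = 251748 + 0 + 1045 = 252793.

252793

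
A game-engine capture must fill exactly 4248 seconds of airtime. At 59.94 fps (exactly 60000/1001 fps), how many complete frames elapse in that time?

Frames = 4248 × 60000/1001 = 254880000/1001 ≈ 254625.3746.
Complete frames: 254625.

254625 frames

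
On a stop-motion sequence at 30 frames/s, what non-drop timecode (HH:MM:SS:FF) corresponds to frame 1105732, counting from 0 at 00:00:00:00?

1105732 ÷ 30 = 36857 full seconds, remainder 22 frames.
36857 s = 10 h 14 min 17 s.
Timecode: 10:14:17:22.

10:14:17:22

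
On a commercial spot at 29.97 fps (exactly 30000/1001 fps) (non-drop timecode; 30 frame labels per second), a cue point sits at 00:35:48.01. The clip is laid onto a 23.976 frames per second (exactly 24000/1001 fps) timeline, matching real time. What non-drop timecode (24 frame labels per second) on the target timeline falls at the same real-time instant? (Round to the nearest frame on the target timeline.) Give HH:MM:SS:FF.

00:35:48:01

Source frame index: (0×3600 + 35×60 + 48) × 30 + 1 = 64441.
Real time: 64441 / (30000/1001) = 64505441/30000 s.
Target frame: (64505441/30000) × (24000/1001) = 257764/5 ≈ 51552.800 → 51553.
At 24 labels/s: frame 51553 → 00:35:48:01.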